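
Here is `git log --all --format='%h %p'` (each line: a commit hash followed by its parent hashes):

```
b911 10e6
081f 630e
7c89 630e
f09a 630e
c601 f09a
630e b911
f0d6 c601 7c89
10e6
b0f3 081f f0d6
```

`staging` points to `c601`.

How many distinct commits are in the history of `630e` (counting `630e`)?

Walking parent pointers from 630e: reachable set = {10e6, 630e, b911}.
That is 3 commits.

3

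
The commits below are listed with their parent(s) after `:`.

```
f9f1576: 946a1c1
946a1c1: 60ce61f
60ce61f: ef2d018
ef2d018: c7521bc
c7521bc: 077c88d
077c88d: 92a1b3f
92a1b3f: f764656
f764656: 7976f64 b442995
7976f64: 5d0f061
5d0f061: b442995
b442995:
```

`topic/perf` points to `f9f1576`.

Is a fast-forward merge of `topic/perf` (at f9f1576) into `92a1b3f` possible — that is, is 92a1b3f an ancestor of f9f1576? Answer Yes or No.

A fast-forward from 92a1b3f to f9f1576 is possible iff 92a1b3f is an ancestor of f9f1576.
Ancestors of f9f1576: {077c88d, 5d0f061, 60ce61f, 7976f64, 92a1b3f, 946a1c1, b442995, c7521bc, ef2d018, f764656, f9f1576}.
92a1b3f is among them, so fast-forward is possible.

Yes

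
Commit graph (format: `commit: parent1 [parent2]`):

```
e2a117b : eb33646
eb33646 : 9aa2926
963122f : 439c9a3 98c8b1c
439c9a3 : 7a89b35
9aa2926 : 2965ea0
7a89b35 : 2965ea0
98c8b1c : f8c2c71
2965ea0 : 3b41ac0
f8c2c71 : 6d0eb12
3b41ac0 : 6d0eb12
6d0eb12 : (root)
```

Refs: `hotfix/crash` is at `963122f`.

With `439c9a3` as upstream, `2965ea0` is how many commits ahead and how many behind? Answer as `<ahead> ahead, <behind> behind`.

Reachable from 2965ea0: {2965ea0, 3b41ac0, 6d0eb12}.
Reachable from 439c9a3: {2965ea0, 3b41ac0, 439c9a3, 6d0eb12, 7a89b35}.
Only in 2965ea0's history (ahead): {} — 0.
Only in 439c9a3's history (behind): {439c9a3, 7a89b35} — 2.

0 ahead, 2 behind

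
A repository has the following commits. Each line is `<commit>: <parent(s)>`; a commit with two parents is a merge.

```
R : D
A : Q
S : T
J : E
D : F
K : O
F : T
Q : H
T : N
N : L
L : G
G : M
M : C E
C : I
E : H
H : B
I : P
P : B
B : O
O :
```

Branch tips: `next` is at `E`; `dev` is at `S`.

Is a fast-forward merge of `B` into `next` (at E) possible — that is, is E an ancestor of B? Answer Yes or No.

No

A fast-forward from E to B is possible iff E is an ancestor of B.
Ancestors of B: {B, O}.
E is not among them, so fast-forward is not possible.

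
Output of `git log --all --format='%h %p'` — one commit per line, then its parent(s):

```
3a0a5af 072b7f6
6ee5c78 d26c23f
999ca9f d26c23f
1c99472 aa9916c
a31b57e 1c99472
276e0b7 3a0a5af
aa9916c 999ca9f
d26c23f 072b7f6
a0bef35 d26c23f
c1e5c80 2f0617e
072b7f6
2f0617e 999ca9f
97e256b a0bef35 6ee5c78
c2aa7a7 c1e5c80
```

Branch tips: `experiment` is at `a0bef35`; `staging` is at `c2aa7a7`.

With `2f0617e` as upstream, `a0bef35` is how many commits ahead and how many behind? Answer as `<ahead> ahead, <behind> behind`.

1 ahead, 2 behind

Reachable from a0bef35: {072b7f6, a0bef35, d26c23f}.
Reachable from 2f0617e: {072b7f6, 2f0617e, 999ca9f, d26c23f}.
Only in a0bef35's history (ahead): {a0bef35} — 1.
Only in 2f0617e's history (behind): {2f0617e, 999ca9f} — 2.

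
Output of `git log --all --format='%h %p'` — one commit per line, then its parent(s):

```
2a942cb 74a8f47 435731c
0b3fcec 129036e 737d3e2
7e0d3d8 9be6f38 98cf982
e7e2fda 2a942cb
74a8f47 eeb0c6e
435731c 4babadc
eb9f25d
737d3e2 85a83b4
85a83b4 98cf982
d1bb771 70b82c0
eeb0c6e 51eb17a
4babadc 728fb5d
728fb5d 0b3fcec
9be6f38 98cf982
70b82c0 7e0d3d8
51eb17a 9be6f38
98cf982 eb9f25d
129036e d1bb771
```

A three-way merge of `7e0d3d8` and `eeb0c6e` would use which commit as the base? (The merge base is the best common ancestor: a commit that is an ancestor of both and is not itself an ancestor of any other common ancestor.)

Ancestors of 7e0d3d8: {7e0d3d8, 98cf982, 9be6f38, eb9f25d}.
Ancestors of eeb0c6e: {51eb17a, 98cf982, 9be6f38, eb9f25d, eeb0c6e}.
Common ancestors: {98cf982, 9be6f38, eb9f25d}.
Among these, 9be6f38 is not an ancestor of any other common ancestor — it is the merge base.

9be6f38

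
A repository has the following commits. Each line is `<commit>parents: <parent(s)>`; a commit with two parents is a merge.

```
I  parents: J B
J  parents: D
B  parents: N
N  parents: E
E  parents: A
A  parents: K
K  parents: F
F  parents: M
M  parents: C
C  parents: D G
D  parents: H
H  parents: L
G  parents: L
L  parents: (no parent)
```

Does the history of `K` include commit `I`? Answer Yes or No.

Ancestors of K: {C, D, F, G, H, K, L, M}.
I is not in that set, so it is not an ancestor of K.

No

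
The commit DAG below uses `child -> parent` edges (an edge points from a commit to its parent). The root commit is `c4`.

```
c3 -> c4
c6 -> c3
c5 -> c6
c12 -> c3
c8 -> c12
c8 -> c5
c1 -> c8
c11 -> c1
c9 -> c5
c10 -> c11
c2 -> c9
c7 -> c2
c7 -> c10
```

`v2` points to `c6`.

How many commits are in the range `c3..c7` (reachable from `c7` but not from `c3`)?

Reachable from c7: {c1, c10, c11, c12, c2, c3, c4, c5, c6, c7, c8, c9}.
Reachable from c3: {c3, c4}.
In c7's history but not c3's: {c1, c10, c11, c12, c2, c5, c6, c7, c8, c9} — 10 commits.

10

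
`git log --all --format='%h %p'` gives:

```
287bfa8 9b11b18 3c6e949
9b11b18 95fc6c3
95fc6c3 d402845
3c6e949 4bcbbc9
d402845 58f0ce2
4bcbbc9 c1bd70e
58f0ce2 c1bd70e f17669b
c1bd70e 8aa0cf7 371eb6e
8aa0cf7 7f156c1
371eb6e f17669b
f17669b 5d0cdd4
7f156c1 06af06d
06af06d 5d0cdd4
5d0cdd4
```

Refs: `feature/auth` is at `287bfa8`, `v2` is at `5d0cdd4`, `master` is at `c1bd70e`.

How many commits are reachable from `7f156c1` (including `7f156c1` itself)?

3

Walking parent pointers from 7f156c1: reachable set = {06af06d, 5d0cdd4, 7f156c1}.
That is 3 commits.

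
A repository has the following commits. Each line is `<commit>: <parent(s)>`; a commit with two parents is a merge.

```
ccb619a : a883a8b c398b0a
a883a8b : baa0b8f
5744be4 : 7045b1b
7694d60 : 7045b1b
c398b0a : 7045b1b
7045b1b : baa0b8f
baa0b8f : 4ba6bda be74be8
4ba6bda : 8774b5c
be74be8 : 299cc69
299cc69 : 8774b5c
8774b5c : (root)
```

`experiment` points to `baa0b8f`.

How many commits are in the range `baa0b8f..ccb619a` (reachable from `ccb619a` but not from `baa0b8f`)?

Reachable from ccb619a: {299cc69, 4ba6bda, 7045b1b, 8774b5c, a883a8b, baa0b8f, be74be8, c398b0a, ccb619a}.
Reachable from baa0b8f: {299cc69, 4ba6bda, 8774b5c, baa0b8f, be74be8}.
In ccb619a's history but not baa0b8f's: {7045b1b, a883a8b, c398b0a, ccb619a} — 4 commits.

4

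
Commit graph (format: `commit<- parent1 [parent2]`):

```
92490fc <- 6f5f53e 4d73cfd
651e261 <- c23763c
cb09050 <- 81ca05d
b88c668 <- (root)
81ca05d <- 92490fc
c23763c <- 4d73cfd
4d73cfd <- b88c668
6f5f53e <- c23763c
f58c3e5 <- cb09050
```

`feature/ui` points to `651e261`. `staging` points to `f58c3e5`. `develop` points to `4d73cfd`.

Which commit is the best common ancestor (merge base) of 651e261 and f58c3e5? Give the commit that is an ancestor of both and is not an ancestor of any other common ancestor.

Ancestors of 651e261: {4d73cfd, 651e261, b88c668, c23763c}.
Ancestors of f58c3e5: {4d73cfd, 6f5f53e, 81ca05d, 92490fc, b88c668, c23763c, cb09050, f58c3e5}.
Common ancestors: {4d73cfd, b88c668, c23763c}.
Among these, c23763c is not an ancestor of any other common ancestor — it is the merge base.

c23763c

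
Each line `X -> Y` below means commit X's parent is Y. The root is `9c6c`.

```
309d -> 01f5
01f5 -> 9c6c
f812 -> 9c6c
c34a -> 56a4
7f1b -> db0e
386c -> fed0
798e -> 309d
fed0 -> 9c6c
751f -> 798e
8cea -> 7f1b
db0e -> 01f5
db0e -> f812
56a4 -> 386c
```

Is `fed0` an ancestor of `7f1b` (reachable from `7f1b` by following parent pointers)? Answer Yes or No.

No

Ancestors of 7f1b: {01f5, 7f1b, 9c6c, db0e, f812}.
fed0 is not in that set, so it is not an ancestor of 7f1b.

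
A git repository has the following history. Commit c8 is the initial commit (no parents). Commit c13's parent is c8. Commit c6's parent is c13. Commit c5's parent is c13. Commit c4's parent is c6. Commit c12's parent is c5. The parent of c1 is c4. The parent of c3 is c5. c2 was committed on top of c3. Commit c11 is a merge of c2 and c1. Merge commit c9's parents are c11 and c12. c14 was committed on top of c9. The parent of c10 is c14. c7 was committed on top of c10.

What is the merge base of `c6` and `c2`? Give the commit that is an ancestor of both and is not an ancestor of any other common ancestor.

Ancestors of c6: {c13, c6, c8}.
Ancestors of c2: {c13, c2, c3, c5, c8}.
Common ancestors: {c13, c8}.
Among these, c13 is not an ancestor of any other common ancestor — it is the merge base.

c13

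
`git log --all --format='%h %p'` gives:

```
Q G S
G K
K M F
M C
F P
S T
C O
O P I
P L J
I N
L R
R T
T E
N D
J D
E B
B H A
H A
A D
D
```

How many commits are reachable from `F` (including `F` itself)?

11

Walking parent pointers from F: reachable set = {A, B, D, E, F, H, J, L, P, R, T}.
That is 11 commits.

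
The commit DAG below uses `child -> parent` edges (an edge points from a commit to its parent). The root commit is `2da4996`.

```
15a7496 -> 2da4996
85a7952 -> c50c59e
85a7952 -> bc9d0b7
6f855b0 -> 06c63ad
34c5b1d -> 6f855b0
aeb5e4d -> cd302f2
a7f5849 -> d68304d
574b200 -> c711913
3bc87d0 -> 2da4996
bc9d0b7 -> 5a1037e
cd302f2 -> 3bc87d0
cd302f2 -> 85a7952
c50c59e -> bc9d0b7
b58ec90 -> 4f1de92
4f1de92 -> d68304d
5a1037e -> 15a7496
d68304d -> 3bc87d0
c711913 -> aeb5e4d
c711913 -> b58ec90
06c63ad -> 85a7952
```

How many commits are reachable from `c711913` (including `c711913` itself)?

Walking parent pointers from c711913: reachable set = {15a7496, 2da4996, 3bc87d0, 4f1de92, 5a1037e, 85a7952, aeb5e4d, b58ec90, bc9d0b7, c50c59e, c711913, cd302f2, d68304d}.
That is 13 commits.

13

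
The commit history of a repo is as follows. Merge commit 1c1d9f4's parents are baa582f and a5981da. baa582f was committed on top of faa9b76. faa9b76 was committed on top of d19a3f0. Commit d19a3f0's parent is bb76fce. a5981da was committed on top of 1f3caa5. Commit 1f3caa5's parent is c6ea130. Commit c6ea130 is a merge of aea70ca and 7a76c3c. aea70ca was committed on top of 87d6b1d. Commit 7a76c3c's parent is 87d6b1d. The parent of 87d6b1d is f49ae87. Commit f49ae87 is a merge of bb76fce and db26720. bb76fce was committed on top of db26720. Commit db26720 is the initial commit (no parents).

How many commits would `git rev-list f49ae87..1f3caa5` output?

5

Reachable from 1f3caa5: {1f3caa5, 7a76c3c, 87d6b1d, aea70ca, bb76fce, c6ea130, db26720, f49ae87}.
Reachable from f49ae87: {bb76fce, db26720, f49ae87}.
In 1f3caa5's history but not f49ae87's: {1f3caa5, 7a76c3c, 87d6b1d, aea70ca, c6ea130} — 5 commits.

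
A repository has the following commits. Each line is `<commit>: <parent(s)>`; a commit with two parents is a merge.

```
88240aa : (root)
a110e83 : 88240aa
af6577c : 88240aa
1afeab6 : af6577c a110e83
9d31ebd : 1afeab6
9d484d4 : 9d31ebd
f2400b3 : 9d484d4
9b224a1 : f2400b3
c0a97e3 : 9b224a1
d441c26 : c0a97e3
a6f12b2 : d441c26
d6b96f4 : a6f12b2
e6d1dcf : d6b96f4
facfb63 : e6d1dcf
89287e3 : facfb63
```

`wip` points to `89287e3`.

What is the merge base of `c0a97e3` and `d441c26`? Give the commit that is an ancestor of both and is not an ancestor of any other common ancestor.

Ancestors of c0a97e3: {1afeab6, 88240aa, 9b224a1, 9d31ebd, 9d484d4, a110e83, af6577c, c0a97e3, f2400b3}.
Ancestors of d441c26: {1afeab6, 88240aa, 9b224a1, 9d31ebd, 9d484d4, a110e83, af6577c, c0a97e3, d441c26, f2400b3}.
Common ancestors: {1afeab6, 88240aa, 9b224a1, 9d31ebd, 9d484d4, a110e83, af6577c, c0a97e3, f2400b3}.
Among these, c0a97e3 is not an ancestor of any other common ancestor — it is the merge base.

c0a97e3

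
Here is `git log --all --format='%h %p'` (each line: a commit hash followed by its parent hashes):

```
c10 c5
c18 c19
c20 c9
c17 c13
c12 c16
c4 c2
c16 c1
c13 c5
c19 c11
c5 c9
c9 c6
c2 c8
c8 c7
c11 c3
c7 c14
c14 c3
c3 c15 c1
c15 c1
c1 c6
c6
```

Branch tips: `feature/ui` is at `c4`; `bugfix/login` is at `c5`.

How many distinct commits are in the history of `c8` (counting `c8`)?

Walking parent pointers from c8: reachable set = {c1, c14, c15, c3, c6, c7, c8}.
That is 7 commits.

7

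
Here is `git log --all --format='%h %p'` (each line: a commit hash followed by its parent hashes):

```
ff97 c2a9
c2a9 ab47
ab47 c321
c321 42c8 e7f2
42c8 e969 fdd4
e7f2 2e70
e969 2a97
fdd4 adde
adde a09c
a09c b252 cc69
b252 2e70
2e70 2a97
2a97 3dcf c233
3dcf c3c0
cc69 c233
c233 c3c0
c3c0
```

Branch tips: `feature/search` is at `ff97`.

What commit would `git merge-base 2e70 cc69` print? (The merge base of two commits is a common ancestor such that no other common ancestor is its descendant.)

Ancestors of 2e70: {2a97, 2e70, 3dcf, c233, c3c0}.
Ancestors of cc69: {c233, c3c0, cc69}.
Common ancestors: {c233, c3c0}.
Among these, c233 is not an ancestor of any other common ancestor — it is the merge base.

c233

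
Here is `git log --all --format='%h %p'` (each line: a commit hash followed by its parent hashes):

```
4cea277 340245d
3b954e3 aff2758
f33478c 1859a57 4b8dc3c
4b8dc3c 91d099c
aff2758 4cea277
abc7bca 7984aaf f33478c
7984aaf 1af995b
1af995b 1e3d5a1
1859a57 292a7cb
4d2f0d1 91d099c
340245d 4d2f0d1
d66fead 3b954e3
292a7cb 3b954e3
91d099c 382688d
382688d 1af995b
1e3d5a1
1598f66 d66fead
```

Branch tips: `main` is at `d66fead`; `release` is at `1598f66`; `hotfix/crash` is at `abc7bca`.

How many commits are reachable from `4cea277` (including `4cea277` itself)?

7

Walking parent pointers from 4cea277: reachable set = {1af995b, 1e3d5a1, 340245d, 382688d, 4cea277, 4d2f0d1, 91d099c}.
That is 7 commits.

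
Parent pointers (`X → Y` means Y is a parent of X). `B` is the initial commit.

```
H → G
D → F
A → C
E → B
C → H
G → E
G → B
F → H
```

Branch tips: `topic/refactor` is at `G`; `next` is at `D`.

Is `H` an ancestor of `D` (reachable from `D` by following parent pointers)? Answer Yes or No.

Yes

Ancestors of D (commits reachable by following parents): {B, D, E, F, G, H}.
H is in that set, so it is an ancestor of D.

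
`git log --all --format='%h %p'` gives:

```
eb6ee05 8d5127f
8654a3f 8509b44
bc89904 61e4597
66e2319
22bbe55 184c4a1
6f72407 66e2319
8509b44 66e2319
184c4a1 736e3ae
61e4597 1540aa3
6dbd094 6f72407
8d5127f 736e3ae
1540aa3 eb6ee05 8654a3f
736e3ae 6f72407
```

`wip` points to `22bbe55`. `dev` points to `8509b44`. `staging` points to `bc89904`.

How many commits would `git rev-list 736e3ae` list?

3

Walking parent pointers from 736e3ae: reachable set = {66e2319, 6f72407, 736e3ae}.
That is 3 commits.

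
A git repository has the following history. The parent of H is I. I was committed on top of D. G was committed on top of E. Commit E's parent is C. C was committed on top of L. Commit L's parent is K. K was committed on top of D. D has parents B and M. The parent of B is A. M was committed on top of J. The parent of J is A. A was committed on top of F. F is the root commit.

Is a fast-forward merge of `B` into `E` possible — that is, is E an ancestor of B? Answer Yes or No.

A fast-forward from E to B is possible iff E is an ancestor of B.
Ancestors of B: {A, B, F}.
E is not among them, so fast-forward is not possible.

No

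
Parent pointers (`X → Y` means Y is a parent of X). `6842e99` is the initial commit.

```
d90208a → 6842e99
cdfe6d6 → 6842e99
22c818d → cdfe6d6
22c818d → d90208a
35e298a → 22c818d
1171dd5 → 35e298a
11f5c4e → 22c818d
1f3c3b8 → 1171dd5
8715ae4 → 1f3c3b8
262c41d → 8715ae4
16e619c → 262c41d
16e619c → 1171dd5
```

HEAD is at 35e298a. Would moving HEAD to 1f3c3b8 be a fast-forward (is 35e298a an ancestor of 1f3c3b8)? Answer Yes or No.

Yes

A fast-forward from 35e298a to 1f3c3b8 is possible iff 35e298a is an ancestor of 1f3c3b8.
Ancestors of 1f3c3b8: {1171dd5, 1f3c3b8, 22c818d, 35e298a, 6842e99, cdfe6d6, d90208a}.
35e298a is among them, so fast-forward is possible.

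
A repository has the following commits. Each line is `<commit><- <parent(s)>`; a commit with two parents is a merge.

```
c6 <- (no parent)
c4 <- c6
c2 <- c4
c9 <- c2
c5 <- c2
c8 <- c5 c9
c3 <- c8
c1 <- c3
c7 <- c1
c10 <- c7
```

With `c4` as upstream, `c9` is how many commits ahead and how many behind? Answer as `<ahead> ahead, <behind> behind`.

Reachable from c9: {c2, c4, c6, c9}.
Reachable from c4: {c4, c6}.
Only in c9's history (ahead): {c2, c9} — 2.
Only in c4's history (behind): {} — 0.

2 ahead, 0 behind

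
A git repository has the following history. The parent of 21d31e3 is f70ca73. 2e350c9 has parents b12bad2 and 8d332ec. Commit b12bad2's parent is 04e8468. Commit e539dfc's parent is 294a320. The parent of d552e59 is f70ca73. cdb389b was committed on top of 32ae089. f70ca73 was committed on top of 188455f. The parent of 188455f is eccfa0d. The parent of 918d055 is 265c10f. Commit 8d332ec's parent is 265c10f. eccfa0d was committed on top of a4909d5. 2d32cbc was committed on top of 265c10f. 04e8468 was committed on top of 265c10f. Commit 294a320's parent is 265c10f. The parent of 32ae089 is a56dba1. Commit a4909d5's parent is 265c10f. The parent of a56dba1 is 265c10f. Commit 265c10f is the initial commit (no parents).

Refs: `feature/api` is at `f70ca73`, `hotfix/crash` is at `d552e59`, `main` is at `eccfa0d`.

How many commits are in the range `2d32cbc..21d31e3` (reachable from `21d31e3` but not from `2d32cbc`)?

5

Reachable from 21d31e3: {188455f, 21d31e3, 265c10f, a4909d5, eccfa0d, f70ca73}.
Reachable from 2d32cbc: {265c10f, 2d32cbc}.
In 21d31e3's history but not 2d32cbc's: {188455f, 21d31e3, a4909d5, eccfa0d, f70ca73} — 5 commits.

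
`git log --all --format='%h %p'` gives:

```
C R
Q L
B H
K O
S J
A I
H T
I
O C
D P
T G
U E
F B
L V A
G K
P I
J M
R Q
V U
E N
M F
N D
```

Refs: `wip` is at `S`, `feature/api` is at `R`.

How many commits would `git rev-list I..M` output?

Reachable from M: {A, B, C, D, E, F, G, H, I, K, L, M, N, O, P, Q, R, T, U, V}.
Reachable from I: {I}.
In M's history but not I's: {A, B, C, D, E, F, G, H, K, L, M, N, O, P, Q, R, T, U, V} — 19 commits.

19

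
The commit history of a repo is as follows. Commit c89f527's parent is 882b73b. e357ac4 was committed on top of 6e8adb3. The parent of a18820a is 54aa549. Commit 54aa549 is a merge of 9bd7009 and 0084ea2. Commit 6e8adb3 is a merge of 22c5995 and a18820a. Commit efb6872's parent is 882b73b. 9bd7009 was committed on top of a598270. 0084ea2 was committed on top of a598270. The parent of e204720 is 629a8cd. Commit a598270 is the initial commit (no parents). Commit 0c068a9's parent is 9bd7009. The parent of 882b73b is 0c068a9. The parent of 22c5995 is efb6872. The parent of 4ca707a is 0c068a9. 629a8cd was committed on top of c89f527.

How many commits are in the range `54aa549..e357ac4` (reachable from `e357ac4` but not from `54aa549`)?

7

Reachable from e357ac4: {0084ea2, 0c068a9, 22c5995, 54aa549, 6e8adb3, 882b73b, 9bd7009, a18820a, a598270, e357ac4, efb6872}.
Reachable from 54aa549: {0084ea2, 54aa549, 9bd7009, a598270}.
In e357ac4's history but not 54aa549's: {0c068a9, 22c5995, 6e8adb3, 882b73b, a18820a, e357ac4, efb6872} — 7 commits.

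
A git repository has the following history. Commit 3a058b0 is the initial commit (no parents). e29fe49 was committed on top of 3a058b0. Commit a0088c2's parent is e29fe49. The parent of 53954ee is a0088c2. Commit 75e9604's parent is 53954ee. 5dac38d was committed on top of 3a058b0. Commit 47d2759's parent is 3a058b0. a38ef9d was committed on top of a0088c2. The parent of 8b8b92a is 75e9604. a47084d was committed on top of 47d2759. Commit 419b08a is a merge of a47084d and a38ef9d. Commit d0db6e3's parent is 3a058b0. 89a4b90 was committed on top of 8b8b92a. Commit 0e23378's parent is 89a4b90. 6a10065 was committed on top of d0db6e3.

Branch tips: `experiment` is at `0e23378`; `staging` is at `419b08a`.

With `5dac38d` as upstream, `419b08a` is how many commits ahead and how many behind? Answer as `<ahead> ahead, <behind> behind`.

Reachable from 419b08a: {3a058b0, 419b08a, 47d2759, a0088c2, a38ef9d, a47084d, e29fe49}.
Reachable from 5dac38d: {3a058b0, 5dac38d}.
Only in 419b08a's history (ahead): {419b08a, 47d2759, a0088c2, a38ef9d, a47084d, e29fe49} — 6.
Only in 5dac38d's history (behind): {5dac38d} — 1.

6 ahead, 1 behind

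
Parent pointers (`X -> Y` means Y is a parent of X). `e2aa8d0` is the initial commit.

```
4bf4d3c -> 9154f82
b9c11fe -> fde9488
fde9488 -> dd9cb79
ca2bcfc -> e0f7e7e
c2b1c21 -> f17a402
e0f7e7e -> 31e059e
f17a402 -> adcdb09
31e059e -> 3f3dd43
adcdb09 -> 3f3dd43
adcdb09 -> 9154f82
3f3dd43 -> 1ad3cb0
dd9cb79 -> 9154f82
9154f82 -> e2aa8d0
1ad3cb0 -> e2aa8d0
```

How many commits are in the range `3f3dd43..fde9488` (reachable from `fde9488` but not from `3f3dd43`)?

3

Reachable from fde9488: {9154f82, dd9cb79, e2aa8d0, fde9488}.
Reachable from 3f3dd43: {1ad3cb0, 3f3dd43, e2aa8d0}.
In fde9488's history but not 3f3dd43's: {9154f82, dd9cb79, fde9488} — 3 commits.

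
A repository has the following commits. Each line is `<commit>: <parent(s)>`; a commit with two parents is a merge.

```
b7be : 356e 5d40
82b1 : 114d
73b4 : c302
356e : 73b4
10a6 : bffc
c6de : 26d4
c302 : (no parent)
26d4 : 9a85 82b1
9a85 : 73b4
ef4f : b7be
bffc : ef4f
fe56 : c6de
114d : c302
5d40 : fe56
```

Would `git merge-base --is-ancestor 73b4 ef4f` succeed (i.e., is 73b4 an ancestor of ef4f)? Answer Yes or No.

Ancestors of ef4f (commits reachable by following parents): {114d, 26d4, 356e, 5d40, 73b4, 82b1, 9a85, b7be, c302, c6de, ef4f, fe56}.
73b4 is in that set, so it is an ancestor of ef4f.

Yes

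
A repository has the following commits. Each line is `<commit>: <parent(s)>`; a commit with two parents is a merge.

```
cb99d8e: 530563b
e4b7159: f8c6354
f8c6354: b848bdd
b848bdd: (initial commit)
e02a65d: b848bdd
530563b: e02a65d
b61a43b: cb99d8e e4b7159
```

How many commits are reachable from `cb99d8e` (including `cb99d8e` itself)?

4

Walking parent pointers from cb99d8e: reachable set = {530563b, b848bdd, cb99d8e, e02a65d}.
That is 4 commits.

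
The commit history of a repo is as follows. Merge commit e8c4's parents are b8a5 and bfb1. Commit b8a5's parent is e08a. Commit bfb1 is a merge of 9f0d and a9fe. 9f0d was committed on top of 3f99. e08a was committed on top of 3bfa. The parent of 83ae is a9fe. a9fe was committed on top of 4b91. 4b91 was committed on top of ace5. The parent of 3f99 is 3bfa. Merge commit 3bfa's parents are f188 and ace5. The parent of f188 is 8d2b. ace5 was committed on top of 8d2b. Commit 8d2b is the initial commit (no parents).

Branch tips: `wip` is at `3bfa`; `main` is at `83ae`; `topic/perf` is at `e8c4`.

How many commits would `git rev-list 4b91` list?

3

Walking parent pointers from 4b91: reachable set = {4b91, 8d2b, ace5}.
That is 3 commits.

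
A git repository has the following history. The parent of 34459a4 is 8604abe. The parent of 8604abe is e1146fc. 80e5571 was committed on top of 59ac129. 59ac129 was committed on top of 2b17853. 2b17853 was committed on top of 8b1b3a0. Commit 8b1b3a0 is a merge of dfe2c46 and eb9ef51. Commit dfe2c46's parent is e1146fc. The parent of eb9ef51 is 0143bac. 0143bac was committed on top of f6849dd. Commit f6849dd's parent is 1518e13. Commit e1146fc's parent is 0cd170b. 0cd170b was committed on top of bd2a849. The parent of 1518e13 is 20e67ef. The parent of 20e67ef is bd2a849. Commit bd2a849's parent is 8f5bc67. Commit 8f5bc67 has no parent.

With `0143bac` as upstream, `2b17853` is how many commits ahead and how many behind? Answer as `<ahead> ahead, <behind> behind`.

Reachable from 2b17853: {0143bac, 0cd170b, 1518e13, 20e67ef, 2b17853, 8b1b3a0, 8f5bc67, bd2a849, dfe2c46, e1146fc, eb9ef51, f6849dd}.
Reachable from 0143bac: {0143bac, 1518e13, 20e67ef, 8f5bc67, bd2a849, f6849dd}.
Only in 2b17853's history (ahead): {0cd170b, 2b17853, 8b1b3a0, dfe2c46, e1146fc, eb9ef51} — 6.
Only in 0143bac's history (behind): {} — 0.

6 ahead, 0 behind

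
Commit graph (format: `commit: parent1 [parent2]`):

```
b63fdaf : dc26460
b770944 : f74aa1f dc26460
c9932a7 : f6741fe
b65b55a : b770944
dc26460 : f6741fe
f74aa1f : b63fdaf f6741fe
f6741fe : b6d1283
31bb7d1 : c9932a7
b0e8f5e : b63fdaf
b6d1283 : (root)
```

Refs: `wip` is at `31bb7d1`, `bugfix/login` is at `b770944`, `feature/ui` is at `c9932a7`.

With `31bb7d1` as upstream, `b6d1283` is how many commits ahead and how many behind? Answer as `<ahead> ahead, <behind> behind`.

0 ahead, 3 behind

Reachable from b6d1283: {b6d1283}.
Reachable from 31bb7d1: {31bb7d1, b6d1283, c9932a7, f6741fe}.
Only in b6d1283's history (ahead): {} — 0.
Only in 31bb7d1's history (behind): {31bb7d1, c9932a7, f6741fe} — 3.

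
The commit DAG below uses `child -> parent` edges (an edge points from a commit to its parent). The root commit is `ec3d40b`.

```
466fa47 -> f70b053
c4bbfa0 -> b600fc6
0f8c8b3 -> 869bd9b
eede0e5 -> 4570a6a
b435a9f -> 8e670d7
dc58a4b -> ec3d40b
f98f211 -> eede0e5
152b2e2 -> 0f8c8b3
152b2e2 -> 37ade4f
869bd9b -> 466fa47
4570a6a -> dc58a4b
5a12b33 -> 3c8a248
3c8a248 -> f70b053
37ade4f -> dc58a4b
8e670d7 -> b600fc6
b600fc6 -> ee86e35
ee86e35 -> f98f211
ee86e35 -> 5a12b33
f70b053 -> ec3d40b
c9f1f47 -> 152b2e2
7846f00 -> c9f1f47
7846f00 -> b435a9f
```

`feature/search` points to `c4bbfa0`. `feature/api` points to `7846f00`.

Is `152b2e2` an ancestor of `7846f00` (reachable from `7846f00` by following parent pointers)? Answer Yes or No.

Ancestors of 7846f00 (commits reachable by following parents): {0f8c8b3, 152b2e2, 37ade4f, 3c8a248, 4570a6a, 466fa47, 5a12b33, 7846f00, 869bd9b, 8e670d7, b435a9f, b600fc6, c9f1f47, dc58a4b, ec3d40b, ee86e35, eede0e5, f70b053, f98f211}.
152b2e2 is in that set, so it is an ancestor of 7846f00.

Yes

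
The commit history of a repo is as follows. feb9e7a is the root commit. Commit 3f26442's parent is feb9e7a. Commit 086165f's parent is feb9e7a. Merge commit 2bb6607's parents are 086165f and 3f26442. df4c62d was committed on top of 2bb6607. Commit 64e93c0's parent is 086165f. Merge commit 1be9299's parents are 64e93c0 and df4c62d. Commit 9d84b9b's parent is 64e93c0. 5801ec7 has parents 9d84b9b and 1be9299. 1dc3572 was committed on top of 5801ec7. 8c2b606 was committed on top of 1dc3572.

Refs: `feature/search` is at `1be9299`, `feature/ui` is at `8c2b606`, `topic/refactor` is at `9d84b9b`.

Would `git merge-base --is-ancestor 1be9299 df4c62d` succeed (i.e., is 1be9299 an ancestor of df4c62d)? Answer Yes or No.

No

Ancestors of df4c62d: {086165f, 2bb6607, 3f26442, df4c62d, feb9e7a}.
1be9299 is not in that set, so it is not an ancestor of df4c62d.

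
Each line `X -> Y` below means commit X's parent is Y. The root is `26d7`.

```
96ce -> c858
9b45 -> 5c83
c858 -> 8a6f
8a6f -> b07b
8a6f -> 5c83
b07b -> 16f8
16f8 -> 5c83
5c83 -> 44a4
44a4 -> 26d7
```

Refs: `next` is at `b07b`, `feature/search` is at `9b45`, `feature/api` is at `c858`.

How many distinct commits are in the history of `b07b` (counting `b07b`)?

5

Walking parent pointers from b07b: reachable set = {16f8, 26d7, 44a4, 5c83, b07b}.
That is 5 commits.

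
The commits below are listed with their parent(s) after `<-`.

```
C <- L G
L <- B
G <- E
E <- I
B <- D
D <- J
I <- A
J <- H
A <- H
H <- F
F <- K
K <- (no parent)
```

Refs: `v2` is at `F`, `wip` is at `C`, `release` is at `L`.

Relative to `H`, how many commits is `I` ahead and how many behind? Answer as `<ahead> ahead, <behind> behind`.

2 ahead, 0 behind

Reachable from I: {A, F, H, I, K}.
Reachable from H: {F, H, K}.
Only in I's history (ahead): {A, I} — 2.
Only in H's history (behind): {} — 0.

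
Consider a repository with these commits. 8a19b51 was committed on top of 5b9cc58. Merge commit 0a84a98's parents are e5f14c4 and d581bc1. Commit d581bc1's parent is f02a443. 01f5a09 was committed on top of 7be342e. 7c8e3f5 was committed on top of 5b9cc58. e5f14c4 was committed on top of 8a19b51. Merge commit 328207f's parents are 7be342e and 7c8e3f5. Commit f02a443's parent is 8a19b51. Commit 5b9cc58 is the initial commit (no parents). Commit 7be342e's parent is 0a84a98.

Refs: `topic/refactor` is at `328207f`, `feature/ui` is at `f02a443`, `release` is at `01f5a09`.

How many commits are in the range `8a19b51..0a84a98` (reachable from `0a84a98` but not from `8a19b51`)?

4

Reachable from 0a84a98: {0a84a98, 5b9cc58, 8a19b51, d581bc1, e5f14c4, f02a443}.
Reachable from 8a19b51: {5b9cc58, 8a19b51}.
In 0a84a98's history but not 8a19b51's: {0a84a98, d581bc1, e5f14c4, f02a443} — 4 commits.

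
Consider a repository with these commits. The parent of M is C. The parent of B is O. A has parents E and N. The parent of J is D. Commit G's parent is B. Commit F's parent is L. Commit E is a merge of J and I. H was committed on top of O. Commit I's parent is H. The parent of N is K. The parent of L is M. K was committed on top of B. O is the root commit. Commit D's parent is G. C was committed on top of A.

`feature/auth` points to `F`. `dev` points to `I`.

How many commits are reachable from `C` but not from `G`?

9

Reachable from C: {A, B, C, D, E, G, H, I, J, K, N, O}.
Reachable from G: {B, G, O}.
In C's history but not G's: {A, C, D, E, H, I, J, K, N} — 9 commits.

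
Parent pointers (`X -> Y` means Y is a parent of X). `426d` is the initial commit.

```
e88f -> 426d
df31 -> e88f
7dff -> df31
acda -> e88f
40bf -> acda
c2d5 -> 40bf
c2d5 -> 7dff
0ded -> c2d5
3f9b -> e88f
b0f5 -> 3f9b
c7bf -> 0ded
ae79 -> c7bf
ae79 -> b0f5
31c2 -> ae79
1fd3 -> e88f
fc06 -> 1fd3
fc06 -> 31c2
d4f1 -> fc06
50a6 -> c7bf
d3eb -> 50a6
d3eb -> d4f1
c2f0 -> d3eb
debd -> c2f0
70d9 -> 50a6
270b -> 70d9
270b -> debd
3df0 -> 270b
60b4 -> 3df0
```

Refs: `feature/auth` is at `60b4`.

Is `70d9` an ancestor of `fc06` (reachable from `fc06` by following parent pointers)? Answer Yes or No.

Ancestors of fc06: {0ded, 1fd3, 31c2, 3f9b, 40bf, 426d, 7dff, acda, ae79, b0f5, c2d5, c7bf, df31, e88f, fc06}.
70d9 is not in that set, so it is not an ancestor of fc06.

No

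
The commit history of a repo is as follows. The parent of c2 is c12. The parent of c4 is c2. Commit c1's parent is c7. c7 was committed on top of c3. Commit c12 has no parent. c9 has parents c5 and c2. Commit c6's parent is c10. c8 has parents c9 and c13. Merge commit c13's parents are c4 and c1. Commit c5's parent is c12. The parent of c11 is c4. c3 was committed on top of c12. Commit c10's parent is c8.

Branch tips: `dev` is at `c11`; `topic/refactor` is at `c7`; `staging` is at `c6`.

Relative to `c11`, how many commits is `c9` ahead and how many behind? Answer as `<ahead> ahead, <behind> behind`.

2 ahead, 2 behind

Reachable from c9: {c12, c2, c5, c9}.
Reachable from c11: {c11, c12, c2, c4}.
Only in c9's history (ahead): {c5, c9} — 2.
Only in c11's history (behind): {c11, c4} — 2.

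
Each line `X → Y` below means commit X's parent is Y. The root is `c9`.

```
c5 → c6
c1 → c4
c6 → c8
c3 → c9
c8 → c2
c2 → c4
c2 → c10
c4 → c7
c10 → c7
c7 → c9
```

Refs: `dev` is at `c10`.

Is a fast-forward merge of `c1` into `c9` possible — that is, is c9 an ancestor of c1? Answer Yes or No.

A fast-forward from c9 to c1 is possible iff c9 is an ancestor of c1.
Ancestors of c1: {c1, c4, c7, c9}.
c9 is among them, so fast-forward is possible.

Yes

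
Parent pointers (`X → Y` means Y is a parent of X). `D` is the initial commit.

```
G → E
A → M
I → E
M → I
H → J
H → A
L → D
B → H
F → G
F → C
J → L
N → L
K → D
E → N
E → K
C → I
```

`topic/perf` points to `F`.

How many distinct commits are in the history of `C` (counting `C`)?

Walking parent pointers from C: reachable set = {C, D, E, I, K, L, N}.
That is 7 commits.

7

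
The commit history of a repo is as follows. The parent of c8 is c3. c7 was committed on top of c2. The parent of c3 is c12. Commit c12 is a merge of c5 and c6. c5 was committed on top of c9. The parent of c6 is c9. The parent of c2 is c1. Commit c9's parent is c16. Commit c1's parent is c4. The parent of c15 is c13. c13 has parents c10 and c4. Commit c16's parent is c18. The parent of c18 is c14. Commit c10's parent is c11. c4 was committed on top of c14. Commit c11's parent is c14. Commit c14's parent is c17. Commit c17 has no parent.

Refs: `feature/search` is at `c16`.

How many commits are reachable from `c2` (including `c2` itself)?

Walking parent pointers from c2: reachable set = {c1, c14, c17, c2, c4}.
That is 5 commits.

5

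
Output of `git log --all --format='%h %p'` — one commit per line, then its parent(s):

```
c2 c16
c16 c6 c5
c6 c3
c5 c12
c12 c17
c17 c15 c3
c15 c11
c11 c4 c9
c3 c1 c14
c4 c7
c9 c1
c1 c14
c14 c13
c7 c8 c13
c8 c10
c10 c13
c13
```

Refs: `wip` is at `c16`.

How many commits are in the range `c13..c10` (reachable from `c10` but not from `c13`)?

Reachable from c10: {c10, c13}.
Reachable from c13: {c13}.
In c10's history but not c13's: {c10} — 1 commit.

1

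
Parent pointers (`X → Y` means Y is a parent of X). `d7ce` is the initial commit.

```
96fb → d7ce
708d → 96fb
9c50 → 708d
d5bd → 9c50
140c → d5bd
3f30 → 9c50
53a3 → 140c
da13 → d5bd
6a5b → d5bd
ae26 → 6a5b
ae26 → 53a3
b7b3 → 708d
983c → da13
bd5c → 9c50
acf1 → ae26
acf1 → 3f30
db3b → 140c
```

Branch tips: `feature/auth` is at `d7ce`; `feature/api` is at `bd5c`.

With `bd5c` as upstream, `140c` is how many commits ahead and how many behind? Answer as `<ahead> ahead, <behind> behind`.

2 ahead, 1 behind

Reachable from 140c: {140c, 708d, 96fb, 9c50, d5bd, d7ce}.
Reachable from bd5c: {708d, 96fb, 9c50, bd5c, d7ce}.
Only in 140c's history (ahead): {140c, d5bd} — 2.
Only in bd5c's history (behind): {bd5c} — 1.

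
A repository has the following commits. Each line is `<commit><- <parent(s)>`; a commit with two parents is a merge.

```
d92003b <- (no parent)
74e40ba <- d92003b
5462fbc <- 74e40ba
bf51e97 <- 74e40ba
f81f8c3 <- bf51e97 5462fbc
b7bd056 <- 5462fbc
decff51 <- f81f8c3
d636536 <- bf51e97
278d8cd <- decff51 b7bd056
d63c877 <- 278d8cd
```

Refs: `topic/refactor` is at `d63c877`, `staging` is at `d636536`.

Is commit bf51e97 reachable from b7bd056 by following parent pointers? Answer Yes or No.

Ancestors of b7bd056: {5462fbc, 74e40ba, b7bd056, d92003b}.
bf51e97 is not in that set, so it is not an ancestor of b7bd056.

No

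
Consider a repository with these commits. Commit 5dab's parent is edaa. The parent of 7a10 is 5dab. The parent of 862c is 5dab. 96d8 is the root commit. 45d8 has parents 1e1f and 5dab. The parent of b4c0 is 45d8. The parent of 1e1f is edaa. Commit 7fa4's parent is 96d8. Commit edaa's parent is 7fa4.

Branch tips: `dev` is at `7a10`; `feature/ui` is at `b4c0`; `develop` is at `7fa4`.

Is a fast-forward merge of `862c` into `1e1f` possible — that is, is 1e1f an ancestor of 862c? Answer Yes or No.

A fast-forward from 1e1f to 862c is possible iff 1e1f is an ancestor of 862c.
Ancestors of 862c: {5dab, 7fa4, 862c, 96d8, edaa}.
1e1f is not among them, so fast-forward is not possible.

No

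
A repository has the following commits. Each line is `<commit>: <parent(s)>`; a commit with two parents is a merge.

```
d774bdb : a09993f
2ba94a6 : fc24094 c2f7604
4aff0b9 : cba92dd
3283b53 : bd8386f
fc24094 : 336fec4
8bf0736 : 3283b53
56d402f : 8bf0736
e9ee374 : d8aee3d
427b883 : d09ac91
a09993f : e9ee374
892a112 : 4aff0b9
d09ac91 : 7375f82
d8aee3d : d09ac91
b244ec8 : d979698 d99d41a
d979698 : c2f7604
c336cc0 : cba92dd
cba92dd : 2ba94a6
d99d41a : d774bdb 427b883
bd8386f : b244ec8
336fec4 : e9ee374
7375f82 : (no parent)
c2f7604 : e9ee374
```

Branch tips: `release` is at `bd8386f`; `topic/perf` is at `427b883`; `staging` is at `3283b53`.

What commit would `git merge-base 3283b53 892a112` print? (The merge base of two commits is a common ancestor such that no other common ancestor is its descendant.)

Ancestors of 3283b53: {3283b53, 427b883, 7375f82, a09993f, b244ec8, bd8386f, c2f7604, d09ac91, d774bdb, d8aee3d, d979698, d99d41a, e9ee374}.
Ancestors of 892a112: {2ba94a6, 336fec4, 4aff0b9, 7375f82, 892a112, c2f7604, cba92dd, d09ac91, d8aee3d, e9ee374, fc24094}.
Common ancestors: {7375f82, c2f7604, d09ac91, d8aee3d, e9ee374}.
Among these, c2f7604 is not an ancestor of any other common ancestor — it is the merge base.

c2f7604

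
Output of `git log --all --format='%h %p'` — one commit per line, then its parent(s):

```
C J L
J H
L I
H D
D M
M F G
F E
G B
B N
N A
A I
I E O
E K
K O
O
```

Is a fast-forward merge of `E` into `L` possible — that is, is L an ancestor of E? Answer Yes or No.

A fast-forward from L to E is possible iff L is an ancestor of E.
Ancestors of E: {E, K, O}.
L is not among them, so fast-forward is not possible.

No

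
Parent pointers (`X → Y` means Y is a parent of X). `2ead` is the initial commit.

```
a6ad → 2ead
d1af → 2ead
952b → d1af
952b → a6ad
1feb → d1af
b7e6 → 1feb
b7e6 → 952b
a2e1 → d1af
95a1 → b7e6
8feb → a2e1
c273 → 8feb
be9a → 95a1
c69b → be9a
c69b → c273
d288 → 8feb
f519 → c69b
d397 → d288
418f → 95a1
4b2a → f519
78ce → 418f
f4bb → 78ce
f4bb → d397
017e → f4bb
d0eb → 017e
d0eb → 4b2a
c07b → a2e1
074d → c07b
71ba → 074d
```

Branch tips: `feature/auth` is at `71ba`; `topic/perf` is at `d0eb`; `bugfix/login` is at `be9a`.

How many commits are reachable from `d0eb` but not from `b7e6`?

Reachable from d0eb: {017e, 1feb, 2ead, 418f, 4b2a, 78ce, 8feb, 952b, 95a1, a2e1, a6ad, b7e6, be9a, c273, c69b, d0eb, d1af, d288, d397, f4bb, f519}.
Reachable from b7e6: {1feb, 2ead, 952b, a6ad, b7e6, d1af}.
In d0eb's history but not b7e6's: {017e, 418f, 4b2a, 78ce, 8feb, 95a1, a2e1, be9a, c273, c69b, d0eb, d288, d397, f4bb, f519} — 15 commits.

15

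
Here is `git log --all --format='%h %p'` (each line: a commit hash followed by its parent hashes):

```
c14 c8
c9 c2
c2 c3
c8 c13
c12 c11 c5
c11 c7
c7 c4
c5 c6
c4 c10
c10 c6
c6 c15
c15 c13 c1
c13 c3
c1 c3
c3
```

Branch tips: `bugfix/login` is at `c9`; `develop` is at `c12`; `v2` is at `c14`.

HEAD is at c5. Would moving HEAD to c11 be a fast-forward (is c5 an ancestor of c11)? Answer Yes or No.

No

A fast-forward from c5 to c11 is possible iff c5 is an ancestor of c11.
Ancestors of c11: {c1, c10, c11, c13, c15, c3, c4, c6, c7}.
c5 is not among them, so fast-forward is not possible.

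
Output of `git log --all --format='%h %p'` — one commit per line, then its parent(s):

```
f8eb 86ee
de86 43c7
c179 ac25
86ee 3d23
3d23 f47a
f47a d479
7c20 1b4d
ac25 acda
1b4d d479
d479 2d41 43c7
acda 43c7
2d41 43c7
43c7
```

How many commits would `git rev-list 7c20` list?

5

Walking parent pointers from 7c20: reachable set = {1b4d, 2d41, 43c7, 7c20, d479}.
That is 5 commits.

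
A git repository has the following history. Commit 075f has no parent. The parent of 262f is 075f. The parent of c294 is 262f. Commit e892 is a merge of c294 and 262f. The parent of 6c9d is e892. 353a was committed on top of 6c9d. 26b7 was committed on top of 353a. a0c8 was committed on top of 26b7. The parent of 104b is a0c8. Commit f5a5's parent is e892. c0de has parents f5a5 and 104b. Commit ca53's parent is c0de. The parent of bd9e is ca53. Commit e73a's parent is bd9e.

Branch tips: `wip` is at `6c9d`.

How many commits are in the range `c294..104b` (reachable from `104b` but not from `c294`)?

6

Reachable from 104b: {075f, 104b, 262f, 26b7, 353a, 6c9d, a0c8, c294, e892}.
Reachable from c294: {075f, 262f, c294}.
In 104b's history but not c294's: {104b, 26b7, 353a, 6c9d, a0c8, e892} — 6 commits.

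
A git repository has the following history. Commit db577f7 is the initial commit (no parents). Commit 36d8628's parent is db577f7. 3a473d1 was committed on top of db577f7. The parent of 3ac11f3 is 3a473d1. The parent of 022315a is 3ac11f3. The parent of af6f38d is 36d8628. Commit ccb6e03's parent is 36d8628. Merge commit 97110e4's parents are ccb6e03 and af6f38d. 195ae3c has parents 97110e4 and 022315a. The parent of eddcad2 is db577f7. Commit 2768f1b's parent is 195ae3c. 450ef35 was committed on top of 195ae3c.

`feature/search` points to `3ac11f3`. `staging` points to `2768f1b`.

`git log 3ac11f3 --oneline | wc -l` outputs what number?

Walking parent pointers from 3ac11f3: reachable set = {3a473d1, 3ac11f3, db577f7}.
That is 3 commits.

3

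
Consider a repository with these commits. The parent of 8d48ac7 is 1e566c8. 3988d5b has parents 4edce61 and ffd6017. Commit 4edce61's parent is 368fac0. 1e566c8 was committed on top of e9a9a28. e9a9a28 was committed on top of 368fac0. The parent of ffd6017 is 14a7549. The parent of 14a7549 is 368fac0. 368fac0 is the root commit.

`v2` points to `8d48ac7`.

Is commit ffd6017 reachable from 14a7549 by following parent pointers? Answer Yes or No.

No

Ancestors of 14a7549: {14a7549, 368fac0}.
ffd6017 is not in that set, so it is not an ancestor of 14a7549.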